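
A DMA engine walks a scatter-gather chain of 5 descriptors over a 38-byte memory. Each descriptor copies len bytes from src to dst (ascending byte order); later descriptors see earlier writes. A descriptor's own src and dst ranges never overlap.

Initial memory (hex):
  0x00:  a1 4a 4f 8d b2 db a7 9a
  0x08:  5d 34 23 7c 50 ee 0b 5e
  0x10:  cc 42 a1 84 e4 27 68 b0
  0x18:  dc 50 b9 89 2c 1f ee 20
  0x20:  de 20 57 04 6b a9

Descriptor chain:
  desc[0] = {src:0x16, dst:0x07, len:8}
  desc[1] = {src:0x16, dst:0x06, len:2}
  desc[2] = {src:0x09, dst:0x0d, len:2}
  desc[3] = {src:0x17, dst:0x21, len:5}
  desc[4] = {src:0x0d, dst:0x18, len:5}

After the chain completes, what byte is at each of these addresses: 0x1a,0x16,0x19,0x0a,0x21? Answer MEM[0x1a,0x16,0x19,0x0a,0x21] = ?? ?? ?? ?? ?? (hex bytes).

#0 dst[0x07+8] := {0x68,0xb0,0xdc,0x50,0xb9,0x89,0x2c,0x1f}
#1 dst[0x06+2] := {0x68,0xb0}
#2 dst[0x0d+2] := {0xdc,0x50}
#3 dst[0x21+5] := {0xb0,0xdc,0x50,0xb9,0x89}
#4 dst[0x18+5] := {0xdc,0x50,0x5e,0xcc,0x42}
query mem[0x1a]=0x5e, mem[0x16]=0x68, mem[0x19]=0x50, mem[0x0a]=0x50, mem[0x21]=0xb0

MEM[0x1a,0x16,0x19,0x0a,0x21] = 5e 68 50 50 b0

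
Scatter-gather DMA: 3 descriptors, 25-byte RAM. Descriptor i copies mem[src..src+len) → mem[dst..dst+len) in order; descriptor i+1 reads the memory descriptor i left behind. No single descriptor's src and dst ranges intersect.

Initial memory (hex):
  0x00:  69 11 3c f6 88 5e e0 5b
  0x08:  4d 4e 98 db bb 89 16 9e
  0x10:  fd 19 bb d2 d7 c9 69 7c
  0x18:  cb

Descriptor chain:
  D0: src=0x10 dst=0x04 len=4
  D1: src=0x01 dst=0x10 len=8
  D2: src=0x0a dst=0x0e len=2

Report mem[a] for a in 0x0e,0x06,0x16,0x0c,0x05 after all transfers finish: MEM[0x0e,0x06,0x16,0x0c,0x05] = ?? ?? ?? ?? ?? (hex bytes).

#0 dst[0x04+4] := {0xfd,0x19,0xbb,0xd2}
#1 dst[0x10+8] := {0x11,0x3c,0xf6,0xfd,0x19,0xbb,0xd2,0x4d}
#2 dst[0x0e+2] := {0x98,0xdb}
query mem[0x0e]=0x98, mem[0x06]=0xbb, mem[0x16]=0xd2, mem[0x0c]=0xbb, mem[0x05]=0x19

MEM[0x0e,0x06,0x16,0x0c,0x05] = 98 bb d2 bb 19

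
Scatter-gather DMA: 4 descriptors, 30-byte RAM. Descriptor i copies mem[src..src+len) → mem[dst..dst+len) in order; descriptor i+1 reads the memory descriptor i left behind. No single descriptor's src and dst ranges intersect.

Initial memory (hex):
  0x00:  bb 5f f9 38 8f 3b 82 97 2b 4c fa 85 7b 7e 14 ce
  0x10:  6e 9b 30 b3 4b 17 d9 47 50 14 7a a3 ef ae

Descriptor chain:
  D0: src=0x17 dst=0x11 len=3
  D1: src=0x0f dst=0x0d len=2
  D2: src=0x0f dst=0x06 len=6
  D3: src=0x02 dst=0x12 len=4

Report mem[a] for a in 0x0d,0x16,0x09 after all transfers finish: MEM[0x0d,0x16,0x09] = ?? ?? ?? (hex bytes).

MEM[0x0d,0x16,0x09] = ce d9 50

D0: mem[0x11..0x13] <- [47 50 14]
D1: mem[0x0d..0x0e] <- [ce 6e]
D2: mem[0x06..0x0b] <- [ce 6e 47 50 14 4b]
D3: mem[0x12..0x15] <- [f9 38 8f 3b]
query mem[0x0d]=0xce, mem[0x16]=0xd9, mem[0x09]=0x50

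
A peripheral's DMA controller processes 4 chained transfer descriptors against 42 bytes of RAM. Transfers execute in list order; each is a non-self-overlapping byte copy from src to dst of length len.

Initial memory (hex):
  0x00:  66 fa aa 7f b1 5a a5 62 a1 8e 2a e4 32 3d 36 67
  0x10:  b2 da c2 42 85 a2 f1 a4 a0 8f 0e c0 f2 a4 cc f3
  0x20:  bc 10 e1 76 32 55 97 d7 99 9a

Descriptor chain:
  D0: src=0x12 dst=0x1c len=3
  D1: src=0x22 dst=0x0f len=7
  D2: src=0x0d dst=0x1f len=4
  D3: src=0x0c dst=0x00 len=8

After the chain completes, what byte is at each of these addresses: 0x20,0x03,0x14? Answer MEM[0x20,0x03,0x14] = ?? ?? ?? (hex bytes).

D0: mem[0x1c..0x1e] <- [c2 42 85]
D1: mem[0x0f..0x15] <- [e1 76 32 55 97 d7 99]
D2: mem[0x1f..0x22] <- [3d 36 e1 76]
D3: mem[0x00..0x07] <- [32 3d 36 e1 76 32 55 97]
query mem[0x20]=0x36, mem[0x03]=0xe1, mem[0x14]=0xd7

MEM[0x20,0x03,0x14] = 36 e1 d7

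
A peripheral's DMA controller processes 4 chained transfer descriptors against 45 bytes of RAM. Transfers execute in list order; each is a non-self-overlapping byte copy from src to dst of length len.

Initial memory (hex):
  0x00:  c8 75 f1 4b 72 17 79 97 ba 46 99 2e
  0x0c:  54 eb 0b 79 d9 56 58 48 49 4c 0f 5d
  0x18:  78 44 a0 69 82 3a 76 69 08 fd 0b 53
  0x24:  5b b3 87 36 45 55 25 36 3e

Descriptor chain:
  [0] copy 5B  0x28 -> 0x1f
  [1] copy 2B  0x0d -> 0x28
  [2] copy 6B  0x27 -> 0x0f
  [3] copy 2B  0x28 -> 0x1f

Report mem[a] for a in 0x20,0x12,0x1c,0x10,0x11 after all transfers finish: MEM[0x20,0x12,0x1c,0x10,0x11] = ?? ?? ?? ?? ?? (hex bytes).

MEM[0x20,0x12,0x1c,0x10,0x11] = 0b 25 82 eb 0b

#0 dst[0x1f+5] := {0x45,0x55,0x25,0x36,0x3e}
#1 dst[0x28+2] := {0xeb,0x0b}
#2 dst[0x0f+6] := {0x36,0xeb,0x0b,0x25,0x36,0x3e}
#3 dst[0x1f+2] := {0xeb,0x0b}
query mem[0x20]=0x0b, mem[0x12]=0x25, mem[0x1c]=0x82, mem[0x10]=0xeb, mem[0x11]=0x0b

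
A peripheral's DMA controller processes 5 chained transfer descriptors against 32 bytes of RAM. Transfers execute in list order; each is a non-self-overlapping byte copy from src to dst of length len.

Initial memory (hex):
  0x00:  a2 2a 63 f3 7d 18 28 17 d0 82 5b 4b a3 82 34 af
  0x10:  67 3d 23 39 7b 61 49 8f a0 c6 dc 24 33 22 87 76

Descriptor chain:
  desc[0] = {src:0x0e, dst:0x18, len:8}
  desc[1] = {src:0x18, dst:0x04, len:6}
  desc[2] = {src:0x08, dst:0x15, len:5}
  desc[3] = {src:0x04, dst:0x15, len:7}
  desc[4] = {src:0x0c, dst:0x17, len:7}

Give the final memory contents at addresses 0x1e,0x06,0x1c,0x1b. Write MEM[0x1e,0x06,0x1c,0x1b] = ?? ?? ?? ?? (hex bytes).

MEM[0x1e,0x06,0x1c,0x1b] = 7b 67 3d 67

  after D0: wrote 8B at 0x18 = 34af673d23397b61
  after D1: wrote 6B at 0x04 = 34af673d2339
  after D2: wrote 5B at 0x15 = 23395b4ba3
  after D3: wrote 7B at 0x15 = 34af673d23395b
  after D4: wrote 7B at 0x17 = a38234af673d23
query mem[0x1e]=0x7b, mem[0x06]=0x67, mem[0x1c]=0x3d, mem[0x1b]=0x67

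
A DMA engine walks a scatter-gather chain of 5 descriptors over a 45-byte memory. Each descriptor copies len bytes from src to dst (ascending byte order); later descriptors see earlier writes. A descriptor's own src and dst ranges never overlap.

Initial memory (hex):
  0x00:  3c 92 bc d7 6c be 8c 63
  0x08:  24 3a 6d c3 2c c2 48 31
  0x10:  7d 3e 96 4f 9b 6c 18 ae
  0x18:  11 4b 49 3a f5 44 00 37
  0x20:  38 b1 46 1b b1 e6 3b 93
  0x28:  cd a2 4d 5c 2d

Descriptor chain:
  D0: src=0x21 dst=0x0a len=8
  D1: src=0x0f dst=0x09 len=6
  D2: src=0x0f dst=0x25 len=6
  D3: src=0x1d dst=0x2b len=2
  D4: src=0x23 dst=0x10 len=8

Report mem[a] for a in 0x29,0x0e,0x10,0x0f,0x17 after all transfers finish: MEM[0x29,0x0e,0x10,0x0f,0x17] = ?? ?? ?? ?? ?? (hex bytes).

MEM[0x29,0x0e,0x10,0x0f,0x17] = 4f 9b 1b 3b 9b

[0] 0x21->0x0a len=8 : b1 46 1b b1 e6 3b 93 cd
[1] 0x0f->0x09 len=6 : 3b 93 cd 96 4f 9b
[2] 0x0f->0x25 len=6 : 3b 93 cd 96 4f 9b
[3] 0x1d->0x2b len=2 : 44 00
[4] 0x23->0x10 len=8 : 1b b1 3b 93 cd 96 4f 9b
query mem[0x29]=0x4f, mem[0x0e]=0x9b, mem[0x10]=0x1b, mem[0x0f]=0x3b, mem[0x17]=0x9b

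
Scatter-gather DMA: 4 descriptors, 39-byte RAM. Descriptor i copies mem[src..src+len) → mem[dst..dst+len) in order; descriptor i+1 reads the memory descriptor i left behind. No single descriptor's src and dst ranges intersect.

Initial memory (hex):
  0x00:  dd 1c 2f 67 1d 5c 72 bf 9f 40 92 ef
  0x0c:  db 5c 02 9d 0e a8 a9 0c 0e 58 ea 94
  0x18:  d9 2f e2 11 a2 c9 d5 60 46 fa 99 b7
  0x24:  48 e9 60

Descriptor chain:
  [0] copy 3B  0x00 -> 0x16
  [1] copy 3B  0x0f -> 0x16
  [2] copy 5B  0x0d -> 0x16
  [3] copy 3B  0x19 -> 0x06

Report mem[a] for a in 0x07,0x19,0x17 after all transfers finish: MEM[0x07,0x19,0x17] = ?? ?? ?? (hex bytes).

D0: mem[0x16..0x18] <- [dd 1c 2f]
D1: mem[0x16..0x18] <- [9d 0e a8]
D2: mem[0x16..0x1a] <- [5c 02 9d 0e a8]
D3: mem[0x06..0x08] <- [0e a8 11]
query mem[0x07]=0xa8, mem[0x19]=0x0e, mem[0x17]=0x02

MEM[0x07,0x19,0x17] = a8 0e 02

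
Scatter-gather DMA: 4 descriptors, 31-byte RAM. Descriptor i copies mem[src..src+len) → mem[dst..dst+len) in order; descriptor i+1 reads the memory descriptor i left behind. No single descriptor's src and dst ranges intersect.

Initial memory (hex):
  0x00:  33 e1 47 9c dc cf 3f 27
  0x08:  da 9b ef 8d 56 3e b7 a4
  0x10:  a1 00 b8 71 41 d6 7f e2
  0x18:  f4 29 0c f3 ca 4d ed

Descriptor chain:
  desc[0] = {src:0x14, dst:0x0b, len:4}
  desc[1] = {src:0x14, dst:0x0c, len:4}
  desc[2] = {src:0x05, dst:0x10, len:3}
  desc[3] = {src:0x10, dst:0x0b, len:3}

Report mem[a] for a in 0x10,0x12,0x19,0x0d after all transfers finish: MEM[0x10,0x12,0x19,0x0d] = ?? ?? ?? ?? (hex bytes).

MEM[0x10,0x12,0x19,0x0d] = cf 27 29 27

  after D0: wrote 4B at 0x0b = 41d67fe2
  after D1: wrote 4B at 0x0c = 41d67fe2
  after D2: wrote 3B at 0x10 = cf3f27
  after D3: wrote 3B at 0x0b = cf3f27
query mem[0x10]=0xcf, mem[0x12]=0x27, mem[0x19]=0x29, mem[0x0d]=0x27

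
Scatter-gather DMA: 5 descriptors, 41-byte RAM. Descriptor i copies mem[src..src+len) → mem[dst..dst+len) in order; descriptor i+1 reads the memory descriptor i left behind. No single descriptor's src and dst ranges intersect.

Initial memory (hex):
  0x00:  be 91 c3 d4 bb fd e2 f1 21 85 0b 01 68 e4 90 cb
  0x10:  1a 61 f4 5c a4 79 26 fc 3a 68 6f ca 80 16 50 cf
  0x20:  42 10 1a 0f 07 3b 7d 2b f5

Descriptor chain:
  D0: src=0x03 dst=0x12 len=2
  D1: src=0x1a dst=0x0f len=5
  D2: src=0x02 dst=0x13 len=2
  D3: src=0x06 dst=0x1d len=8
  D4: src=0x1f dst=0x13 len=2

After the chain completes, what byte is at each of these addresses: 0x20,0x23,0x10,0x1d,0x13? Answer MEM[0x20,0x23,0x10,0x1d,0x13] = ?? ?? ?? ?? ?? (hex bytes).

MEM[0x20,0x23,0x10,0x1d,0x13] = 85 68 ca e2 21

#0 dst[0x12+2] := {0xd4,0xbb}
#1 dst[0x0f+5] := {0x6f,0xca,0x80,0x16,0x50}
#2 dst[0x13+2] := {0xc3,0xd4}
#3 dst[0x1d+8] := {0xe2,0xf1,0x21,0x85,0x0b,0x01,0x68,0xe4}
#4 dst[0x13+2] := {0x21,0x85}
query mem[0x20]=0x85, mem[0x23]=0x68, mem[0x10]=0xca, mem[0x1d]=0xe2, mem[0x13]=0x21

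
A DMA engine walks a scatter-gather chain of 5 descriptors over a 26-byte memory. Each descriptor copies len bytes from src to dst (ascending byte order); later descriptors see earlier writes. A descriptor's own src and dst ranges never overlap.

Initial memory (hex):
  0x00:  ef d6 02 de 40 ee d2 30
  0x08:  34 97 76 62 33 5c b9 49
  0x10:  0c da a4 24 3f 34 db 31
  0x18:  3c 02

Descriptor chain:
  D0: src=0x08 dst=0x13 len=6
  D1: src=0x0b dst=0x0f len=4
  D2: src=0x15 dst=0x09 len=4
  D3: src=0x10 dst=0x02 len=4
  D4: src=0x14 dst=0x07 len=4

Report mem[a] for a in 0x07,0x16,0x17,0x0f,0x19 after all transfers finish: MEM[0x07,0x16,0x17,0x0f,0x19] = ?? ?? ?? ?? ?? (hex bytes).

[0] 0x08->0x13 len=6 : 34 97 76 62 33 5c
[1] 0x0b->0x0f len=4 : 62 33 5c b9
[2] 0x15->0x09 len=4 : 76 62 33 5c
[3] 0x10->0x02 len=4 : 33 5c b9 34
[4] 0x14->0x07 len=4 : 97 76 62 33
query mem[0x07]=0x97, mem[0x16]=0x62, mem[0x17]=0x33, mem[0x0f]=0x62, mem[0x19]=0x02

MEM[0x07,0x16,0x17,0x0f,0x19] = 97 62 33 62 02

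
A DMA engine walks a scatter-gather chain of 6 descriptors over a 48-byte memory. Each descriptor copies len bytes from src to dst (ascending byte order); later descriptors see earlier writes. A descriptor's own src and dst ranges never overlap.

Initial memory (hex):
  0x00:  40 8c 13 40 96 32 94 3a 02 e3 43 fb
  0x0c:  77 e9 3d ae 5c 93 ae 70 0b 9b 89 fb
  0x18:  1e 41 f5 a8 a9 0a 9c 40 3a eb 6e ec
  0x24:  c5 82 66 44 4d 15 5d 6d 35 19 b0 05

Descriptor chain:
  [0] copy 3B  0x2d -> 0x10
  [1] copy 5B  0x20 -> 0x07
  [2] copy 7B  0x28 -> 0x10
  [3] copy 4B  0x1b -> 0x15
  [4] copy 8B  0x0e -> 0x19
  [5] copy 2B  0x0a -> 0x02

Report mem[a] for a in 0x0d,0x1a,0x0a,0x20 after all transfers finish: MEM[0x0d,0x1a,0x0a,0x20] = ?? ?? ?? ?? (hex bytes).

[0] 0x2d->0x10 len=3 : 19 b0 05
[1] 0x20->0x07 len=5 : 3a eb 6e ec c5
[2] 0x28->0x10 len=7 : 4d 15 5d 6d 35 19 b0
[3] 0x1b->0x15 len=4 : a8 a9 0a 9c
[4] 0x0e->0x19 len=8 : 3d ae 4d 15 5d 6d 35 a8
[5] 0x0a->0x02 len=2 : ec c5
query mem[0x0d]=0xe9, mem[0x1a]=0xae, mem[0x0a]=0xec, mem[0x20]=0xa8

MEM[0x0d,0x1a,0x0a,0x20] = e9 ae ec a8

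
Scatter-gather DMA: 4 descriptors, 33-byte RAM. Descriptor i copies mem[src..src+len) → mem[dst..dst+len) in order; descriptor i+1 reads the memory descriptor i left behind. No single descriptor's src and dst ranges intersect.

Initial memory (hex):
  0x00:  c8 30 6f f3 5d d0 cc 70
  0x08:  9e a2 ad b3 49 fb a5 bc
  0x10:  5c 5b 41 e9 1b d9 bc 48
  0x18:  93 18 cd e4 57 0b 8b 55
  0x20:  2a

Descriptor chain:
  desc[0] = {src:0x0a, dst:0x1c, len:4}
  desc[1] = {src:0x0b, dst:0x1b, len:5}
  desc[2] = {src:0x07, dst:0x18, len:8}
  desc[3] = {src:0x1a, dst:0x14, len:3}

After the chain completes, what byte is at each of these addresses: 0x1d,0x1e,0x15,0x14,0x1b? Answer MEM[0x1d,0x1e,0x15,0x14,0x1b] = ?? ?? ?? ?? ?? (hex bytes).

MEM[0x1d,0x1e,0x15,0x14,0x1b] = 49 fb ad a2 ad

[0] 0x0a->0x1c len=4 : ad b3 49 fb
[1] 0x0b->0x1b len=5 : b3 49 fb a5 bc
[2] 0x07->0x18 len=8 : 70 9e a2 ad b3 49 fb a5
[3] 0x1a->0x14 len=3 : a2 ad b3
query mem[0x1d]=0x49, mem[0x1e]=0xfb, mem[0x15]=0xad, mem[0x14]=0xa2, mem[0x1b]=0xad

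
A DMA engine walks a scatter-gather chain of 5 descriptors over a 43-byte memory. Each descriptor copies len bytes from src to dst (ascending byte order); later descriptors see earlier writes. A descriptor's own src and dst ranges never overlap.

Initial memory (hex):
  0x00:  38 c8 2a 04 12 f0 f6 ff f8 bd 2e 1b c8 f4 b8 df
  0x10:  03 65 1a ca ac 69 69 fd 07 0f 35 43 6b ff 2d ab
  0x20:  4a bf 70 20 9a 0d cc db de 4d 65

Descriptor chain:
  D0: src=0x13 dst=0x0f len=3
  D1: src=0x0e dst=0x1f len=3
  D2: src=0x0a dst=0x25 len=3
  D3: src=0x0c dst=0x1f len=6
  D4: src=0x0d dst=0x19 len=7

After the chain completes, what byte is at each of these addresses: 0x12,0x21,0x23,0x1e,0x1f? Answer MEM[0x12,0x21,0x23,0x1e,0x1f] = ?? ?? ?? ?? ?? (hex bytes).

  after D0: wrote 3B at 0x0f = caac69
  after D1: wrote 3B at 0x1f = b8caac
  after D2: wrote 3B at 0x25 = 2e1bc8
  after D3: wrote 6B at 0x1f = c8f4b8caac69
  after D4: wrote 7B at 0x19 = f4b8caac691aca
query mem[0x12]=0x1a, mem[0x21]=0xb8, mem[0x23]=0xac, mem[0x1e]=0x1a, mem[0x1f]=0xca

MEM[0x12,0x21,0x23,0x1e,0x1f] = 1a b8 ac 1a ca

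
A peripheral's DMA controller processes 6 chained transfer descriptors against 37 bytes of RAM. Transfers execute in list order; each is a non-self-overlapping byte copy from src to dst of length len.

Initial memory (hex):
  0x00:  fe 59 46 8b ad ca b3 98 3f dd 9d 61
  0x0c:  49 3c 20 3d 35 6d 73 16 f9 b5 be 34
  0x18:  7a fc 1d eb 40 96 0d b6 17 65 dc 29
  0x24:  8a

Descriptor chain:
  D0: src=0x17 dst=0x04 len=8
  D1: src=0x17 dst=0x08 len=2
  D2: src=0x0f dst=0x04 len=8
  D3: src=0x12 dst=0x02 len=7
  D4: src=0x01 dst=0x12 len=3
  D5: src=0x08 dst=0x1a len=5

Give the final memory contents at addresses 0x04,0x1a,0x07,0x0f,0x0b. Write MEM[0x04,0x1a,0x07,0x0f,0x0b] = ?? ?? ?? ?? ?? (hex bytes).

MEM[0x04,0x1a,0x07,0x0f,0x0b] = f9 7a 34 3d be

  after D0: wrote 8B at 0x04 = 347afc1deb40960d
  after D1: wrote 2B at 0x08 = 347a
  after D2: wrote 8B at 0x04 = 3d356d7316f9b5be
  after D3: wrote 7B at 0x02 = 7316f9b5be347a
  after D4: wrote 3B at 0x12 = 597316
  after D5: wrote 5B at 0x1a = 7af9b5be49
query mem[0x04]=0xf9, mem[0x1a]=0x7a, mem[0x07]=0x34, mem[0x0f]=0x3d, mem[0x0b]=0xbe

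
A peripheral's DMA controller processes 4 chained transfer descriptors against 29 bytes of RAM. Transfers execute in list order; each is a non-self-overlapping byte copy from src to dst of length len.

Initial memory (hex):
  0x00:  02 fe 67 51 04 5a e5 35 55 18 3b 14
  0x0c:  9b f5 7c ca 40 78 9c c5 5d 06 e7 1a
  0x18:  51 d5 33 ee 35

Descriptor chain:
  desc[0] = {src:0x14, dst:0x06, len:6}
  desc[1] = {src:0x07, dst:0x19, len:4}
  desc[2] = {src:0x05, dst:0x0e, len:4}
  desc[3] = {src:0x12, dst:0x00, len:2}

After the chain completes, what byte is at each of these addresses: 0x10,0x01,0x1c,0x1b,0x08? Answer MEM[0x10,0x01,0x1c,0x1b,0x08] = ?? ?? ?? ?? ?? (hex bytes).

MEM[0x10,0x01,0x1c,0x1b,0x08] = 06 c5 51 1a e7

[0] 0x14->0x06 len=6 : 5d 06 e7 1a 51 d5
[1] 0x07->0x19 len=4 : 06 e7 1a 51
[2] 0x05->0x0e len=4 : 5a 5d 06 e7
[3] 0x12->0x00 len=2 : 9c c5
query mem[0x10]=0x06, mem[0x01]=0xc5, mem[0x1c]=0x51, mem[0x1b]=0x1a, mem[0x08]=0xe7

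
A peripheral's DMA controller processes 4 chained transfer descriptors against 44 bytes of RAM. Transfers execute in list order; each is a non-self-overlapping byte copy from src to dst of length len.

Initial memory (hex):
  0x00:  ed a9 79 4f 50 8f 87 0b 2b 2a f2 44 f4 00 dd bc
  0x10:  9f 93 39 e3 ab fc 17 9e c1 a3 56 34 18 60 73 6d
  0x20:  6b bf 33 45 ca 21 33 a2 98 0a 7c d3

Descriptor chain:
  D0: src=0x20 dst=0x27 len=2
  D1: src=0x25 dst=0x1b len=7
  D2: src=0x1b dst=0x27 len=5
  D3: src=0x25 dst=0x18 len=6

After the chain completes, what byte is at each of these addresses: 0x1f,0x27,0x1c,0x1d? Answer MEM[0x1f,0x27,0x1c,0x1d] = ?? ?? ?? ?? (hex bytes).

D0: mem[0x27..0x28] <- [6b bf]
D1: mem[0x1b..0x21] <- [21 33 6b bf 0a 7c d3]
D2: mem[0x27..0x2b] <- [21 33 6b bf 0a]
D3: mem[0x18..0x1d] <- [21 33 21 33 6b bf]
query mem[0x1f]=0x0a, mem[0x27]=0x21, mem[0x1c]=0x6b, mem[0x1d]=0xbf

MEM[0x1f,0x27,0x1c,0x1d] = 0a 21 6b bf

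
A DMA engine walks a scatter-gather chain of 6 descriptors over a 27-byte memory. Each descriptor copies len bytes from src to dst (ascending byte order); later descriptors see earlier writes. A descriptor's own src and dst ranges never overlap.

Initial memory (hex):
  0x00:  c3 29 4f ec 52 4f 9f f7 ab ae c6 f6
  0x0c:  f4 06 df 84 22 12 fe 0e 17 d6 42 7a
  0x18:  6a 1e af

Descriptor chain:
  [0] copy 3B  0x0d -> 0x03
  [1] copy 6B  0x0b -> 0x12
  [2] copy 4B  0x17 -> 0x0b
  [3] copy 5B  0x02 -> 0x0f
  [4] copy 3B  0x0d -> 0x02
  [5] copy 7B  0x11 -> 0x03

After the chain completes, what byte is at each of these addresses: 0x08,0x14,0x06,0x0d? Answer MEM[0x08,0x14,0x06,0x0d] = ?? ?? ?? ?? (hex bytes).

D0: mem[0x03..0x05] <- [06 df 84]
D1: mem[0x12..0x17] <- [f6 f4 06 df 84 22]
D2: mem[0x0b..0x0e] <- [22 6a 1e af]
D3: mem[0x0f..0x13] <- [4f 06 df 84 9f]
D4: mem[0x02..0x04] <- [1e af 4f]
D5: mem[0x03..0x09] <- [df 84 9f 06 df 84 22]
query mem[0x08]=0x84, mem[0x14]=0x06, mem[0x06]=0x06, mem[0x0d]=0x1e

MEM[0x08,0x14,0x06,0x0d] = 84 06 06 1e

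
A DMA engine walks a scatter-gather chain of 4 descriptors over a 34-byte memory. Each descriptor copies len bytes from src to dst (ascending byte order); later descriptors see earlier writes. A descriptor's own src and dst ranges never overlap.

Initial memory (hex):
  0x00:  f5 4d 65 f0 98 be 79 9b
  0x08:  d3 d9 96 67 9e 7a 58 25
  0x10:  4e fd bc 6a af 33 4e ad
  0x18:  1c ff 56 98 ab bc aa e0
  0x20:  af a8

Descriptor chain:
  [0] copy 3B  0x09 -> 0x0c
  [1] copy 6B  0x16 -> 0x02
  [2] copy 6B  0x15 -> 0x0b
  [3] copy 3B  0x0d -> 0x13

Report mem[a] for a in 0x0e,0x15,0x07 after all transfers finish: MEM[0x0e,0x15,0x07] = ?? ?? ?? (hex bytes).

MEM[0x0e,0x15,0x07] = 1c ff 98

[0] 0x09->0x0c len=3 : d9 96 67
[1] 0x16->0x02 len=6 : 4e ad 1c ff 56 98
[2] 0x15->0x0b len=6 : 33 4e ad 1c ff 56
[3] 0x0d->0x13 len=3 : ad 1c ff
query mem[0x0e]=0x1c, mem[0x15]=0xff, mem[0x07]=0x98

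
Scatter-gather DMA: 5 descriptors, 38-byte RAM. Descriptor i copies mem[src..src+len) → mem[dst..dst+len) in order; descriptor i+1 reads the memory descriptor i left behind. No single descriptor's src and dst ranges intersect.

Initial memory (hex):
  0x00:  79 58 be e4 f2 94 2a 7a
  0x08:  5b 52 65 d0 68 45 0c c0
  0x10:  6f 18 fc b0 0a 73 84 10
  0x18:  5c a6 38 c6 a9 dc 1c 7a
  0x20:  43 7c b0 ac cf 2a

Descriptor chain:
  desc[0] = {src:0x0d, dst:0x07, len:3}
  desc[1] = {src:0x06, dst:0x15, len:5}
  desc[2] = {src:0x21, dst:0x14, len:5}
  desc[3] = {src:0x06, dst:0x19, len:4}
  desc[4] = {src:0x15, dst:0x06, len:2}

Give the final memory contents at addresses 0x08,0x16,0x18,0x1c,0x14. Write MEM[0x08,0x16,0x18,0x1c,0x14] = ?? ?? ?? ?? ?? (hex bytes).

MEM[0x08,0x16,0x18,0x1c,0x14] = 0c ac 2a c0 7c

#0 dst[0x07+3] := {0x45,0x0c,0xc0}
#1 dst[0x15+5] := {0x2a,0x45,0x0c,0xc0,0x65}
#2 dst[0x14+5] := {0x7c,0xb0,0xac,0xcf,0x2a}
#3 dst[0x19+4] := {0x2a,0x45,0x0c,0xc0}
#4 dst[0x06+2] := {0xb0,0xac}
query mem[0x08]=0x0c, mem[0x16]=0xac, mem[0x18]=0x2a, mem[0x1c]=0xc0, mem[0x14]=0x7c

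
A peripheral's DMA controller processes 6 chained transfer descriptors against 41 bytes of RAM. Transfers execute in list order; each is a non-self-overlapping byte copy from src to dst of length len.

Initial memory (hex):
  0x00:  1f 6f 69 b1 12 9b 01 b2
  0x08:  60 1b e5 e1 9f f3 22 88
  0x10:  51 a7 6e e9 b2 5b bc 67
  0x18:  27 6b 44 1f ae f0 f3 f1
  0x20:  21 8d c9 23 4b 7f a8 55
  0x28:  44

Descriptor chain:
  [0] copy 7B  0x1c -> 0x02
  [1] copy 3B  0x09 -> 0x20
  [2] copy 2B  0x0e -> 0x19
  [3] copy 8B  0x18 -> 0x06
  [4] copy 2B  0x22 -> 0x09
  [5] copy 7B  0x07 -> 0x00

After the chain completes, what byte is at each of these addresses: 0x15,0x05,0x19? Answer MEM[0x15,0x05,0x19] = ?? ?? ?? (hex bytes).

MEM[0x15,0x05,0x19] = 5b f3 22

D0: mem[0x02..0x08] <- [ae f0 f3 f1 21 8d c9]
D1: mem[0x20..0x22] <- [1b e5 e1]
D2: mem[0x19..0x1a] <- [22 88]
D3: mem[0x06..0x0d] <- [27 22 88 1f ae f0 f3 f1]
D4: mem[0x09..0x0a] <- [e1 23]
D5: mem[0x00..0x06] <- [22 88 e1 23 f0 f3 f1]
query mem[0x15]=0x5b, mem[0x05]=0xf3, mem[0x19]=0x22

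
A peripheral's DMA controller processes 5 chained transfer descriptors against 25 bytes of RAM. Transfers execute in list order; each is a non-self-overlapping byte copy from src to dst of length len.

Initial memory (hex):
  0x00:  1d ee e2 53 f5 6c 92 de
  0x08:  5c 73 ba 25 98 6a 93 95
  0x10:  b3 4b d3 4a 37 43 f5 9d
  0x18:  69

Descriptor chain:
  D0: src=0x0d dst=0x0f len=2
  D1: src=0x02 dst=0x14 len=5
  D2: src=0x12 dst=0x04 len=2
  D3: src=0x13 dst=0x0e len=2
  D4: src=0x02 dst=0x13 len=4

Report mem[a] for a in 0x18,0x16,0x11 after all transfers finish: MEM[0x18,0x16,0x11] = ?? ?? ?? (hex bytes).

MEM[0x18,0x16,0x11] = 92 4a 4b

D0: mem[0x0f..0x10] <- [6a 93]
D1: mem[0x14..0x18] <- [e2 53 f5 6c 92]
D2: mem[0x04..0x05] <- [d3 4a]
D3: mem[0x0e..0x0f] <- [4a e2]
D4: mem[0x13..0x16] <- [e2 53 d3 4a]
query mem[0x18]=0x92, mem[0x16]=0x4a, mem[0x11]=0x4b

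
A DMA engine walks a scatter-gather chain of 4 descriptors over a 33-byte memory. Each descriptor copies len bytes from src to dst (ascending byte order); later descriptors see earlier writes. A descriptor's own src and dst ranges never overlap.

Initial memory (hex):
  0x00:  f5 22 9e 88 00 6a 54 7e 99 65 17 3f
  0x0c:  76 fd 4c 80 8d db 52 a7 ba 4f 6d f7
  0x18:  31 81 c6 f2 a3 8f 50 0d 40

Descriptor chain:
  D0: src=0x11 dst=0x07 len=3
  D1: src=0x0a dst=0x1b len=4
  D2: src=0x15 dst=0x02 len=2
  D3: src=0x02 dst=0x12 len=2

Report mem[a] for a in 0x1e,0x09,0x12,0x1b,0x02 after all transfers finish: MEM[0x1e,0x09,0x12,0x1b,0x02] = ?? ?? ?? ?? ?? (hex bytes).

[0] 0x11->0x07 len=3 : db 52 a7
[1] 0x0a->0x1b len=4 : 17 3f 76 fd
[2] 0x15->0x02 len=2 : 4f 6d
[3] 0x02->0x12 len=2 : 4f 6d
query mem[0x1e]=0xfd, mem[0x09]=0xa7, mem[0x12]=0x4f, mem[0x1b]=0x17, mem[0x02]=0x4f

MEM[0x1e,0x09,0x12,0x1b,0x02] = fd a7 4f 17 4f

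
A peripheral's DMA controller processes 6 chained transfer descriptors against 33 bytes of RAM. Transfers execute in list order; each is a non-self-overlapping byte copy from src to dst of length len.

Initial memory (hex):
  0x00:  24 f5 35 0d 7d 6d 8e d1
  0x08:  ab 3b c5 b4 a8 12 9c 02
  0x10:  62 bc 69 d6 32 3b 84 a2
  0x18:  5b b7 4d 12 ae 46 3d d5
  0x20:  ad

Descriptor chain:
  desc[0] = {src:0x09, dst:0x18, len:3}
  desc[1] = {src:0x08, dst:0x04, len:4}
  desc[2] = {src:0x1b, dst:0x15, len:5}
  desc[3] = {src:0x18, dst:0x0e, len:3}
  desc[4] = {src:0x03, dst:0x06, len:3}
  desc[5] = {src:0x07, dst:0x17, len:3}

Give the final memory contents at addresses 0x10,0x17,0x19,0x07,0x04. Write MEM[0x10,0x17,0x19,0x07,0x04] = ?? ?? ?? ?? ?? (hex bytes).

  after D0: wrote 3B at 0x18 = 3bc5b4
  after D1: wrote 4B at 0x04 = ab3bc5b4
  after D2: wrote 5B at 0x15 = 12ae463dd5
  after D3: wrote 3B at 0x0e = 3dd5b4
  after D4: wrote 3B at 0x06 = 0dab3b
  after D5: wrote 3B at 0x17 = ab3b3b
query mem[0x10]=0xb4, mem[0x17]=0xab, mem[0x19]=0x3b, mem[0x07]=0xab, mem[0x04]=0xab

MEM[0x10,0x17,0x19,0x07,0x04] = b4 ab 3b ab ab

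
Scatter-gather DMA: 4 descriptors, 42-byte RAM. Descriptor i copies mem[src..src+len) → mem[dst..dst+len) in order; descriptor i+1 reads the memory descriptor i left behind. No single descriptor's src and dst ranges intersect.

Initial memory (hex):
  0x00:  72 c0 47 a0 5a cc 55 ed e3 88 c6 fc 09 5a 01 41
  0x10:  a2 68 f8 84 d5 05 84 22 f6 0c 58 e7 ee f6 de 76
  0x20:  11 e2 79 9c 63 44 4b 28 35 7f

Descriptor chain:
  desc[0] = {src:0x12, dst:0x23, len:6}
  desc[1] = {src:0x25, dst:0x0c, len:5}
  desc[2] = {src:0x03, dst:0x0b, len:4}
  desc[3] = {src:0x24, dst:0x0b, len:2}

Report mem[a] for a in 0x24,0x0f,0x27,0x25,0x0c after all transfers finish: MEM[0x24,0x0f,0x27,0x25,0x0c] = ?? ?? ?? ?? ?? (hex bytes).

MEM[0x24,0x0f,0x27,0x25,0x0c] = 84 22 84 d5 d5

[0] 0x12->0x23 len=6 : f8 84 d5 05 84 22
[1] 0x25->0x0c len=5 : d5 05 84 22 7f
[2] 0x03->0x0b len=4 : a0 5a cc 55
[3] 0x24->0x0b len=2 : 84 d5
query mem[0x24]=0x84, mem[0x0f]=0x22, mem[0x27]=0x84, mem[0x25]=0xd5, mem[0x0c]=0xd5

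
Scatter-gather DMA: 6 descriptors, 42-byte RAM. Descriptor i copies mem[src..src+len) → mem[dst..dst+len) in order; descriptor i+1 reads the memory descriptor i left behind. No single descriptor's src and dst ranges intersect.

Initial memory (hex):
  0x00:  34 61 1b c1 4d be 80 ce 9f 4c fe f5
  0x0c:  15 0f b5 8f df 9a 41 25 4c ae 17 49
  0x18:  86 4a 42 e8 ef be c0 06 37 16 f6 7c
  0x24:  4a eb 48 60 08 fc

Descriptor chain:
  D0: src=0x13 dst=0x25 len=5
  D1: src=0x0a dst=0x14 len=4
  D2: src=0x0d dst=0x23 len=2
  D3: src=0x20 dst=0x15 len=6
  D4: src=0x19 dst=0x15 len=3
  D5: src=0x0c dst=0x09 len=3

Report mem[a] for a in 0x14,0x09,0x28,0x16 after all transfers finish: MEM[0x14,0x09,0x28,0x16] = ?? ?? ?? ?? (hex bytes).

#0 dst[0x25+5] := {0x25,0x4c,0xae,0x17,0x49}
#1 dst[0x14+4] := {0xfe,0xf5,0x15,0x0f}
#2 dst[0x23+2] := {0x0f,0xb5}
#3 dst[0x15+6] := {0x37,0x16,0xf6,0x0f,0xb5,0x25}
#4 dst[0x15+3] := {0xb5,0x25,0xe8}
#5 dst[0x09+3] := {0x15,0x0f,0xb5}
query mem[0x14]=0xfe, mem[0x09]=0x15, mem[0x28]=0x17, mem[0x16]=0x25

MEM[0x14,0x09,0x28,0x16] = fe 15 17 25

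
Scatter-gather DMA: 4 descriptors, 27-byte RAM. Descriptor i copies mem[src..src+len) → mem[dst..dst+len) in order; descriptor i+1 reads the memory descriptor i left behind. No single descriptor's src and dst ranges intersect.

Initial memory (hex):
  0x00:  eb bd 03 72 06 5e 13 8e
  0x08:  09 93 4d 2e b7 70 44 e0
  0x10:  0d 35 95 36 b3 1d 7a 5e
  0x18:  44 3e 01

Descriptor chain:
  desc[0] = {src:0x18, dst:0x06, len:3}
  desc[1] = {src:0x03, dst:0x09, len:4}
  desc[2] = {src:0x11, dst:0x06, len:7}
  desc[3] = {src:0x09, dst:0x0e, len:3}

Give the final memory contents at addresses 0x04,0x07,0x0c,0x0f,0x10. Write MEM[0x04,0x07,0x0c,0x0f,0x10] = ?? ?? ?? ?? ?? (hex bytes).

MEM[0x04,0x07,0x0c,0x0f,0x10] = 06 95 5e 1d 7a

  after D0: wrote 3B at 0x06 = 443e01
  after D1: wrote 4B at 0x09 = 72065e44
  after D2: wrote 7B at 0x06 = 359536b31d7a5e
  after D3: wrote 3B at 0x0e = b31d7a
query mem[0x04]=0x06, mem[0x07]=0x95, mem[0x0c]=0x5e, mem[0x0f]=0x1d, mem[0x10]=0x7a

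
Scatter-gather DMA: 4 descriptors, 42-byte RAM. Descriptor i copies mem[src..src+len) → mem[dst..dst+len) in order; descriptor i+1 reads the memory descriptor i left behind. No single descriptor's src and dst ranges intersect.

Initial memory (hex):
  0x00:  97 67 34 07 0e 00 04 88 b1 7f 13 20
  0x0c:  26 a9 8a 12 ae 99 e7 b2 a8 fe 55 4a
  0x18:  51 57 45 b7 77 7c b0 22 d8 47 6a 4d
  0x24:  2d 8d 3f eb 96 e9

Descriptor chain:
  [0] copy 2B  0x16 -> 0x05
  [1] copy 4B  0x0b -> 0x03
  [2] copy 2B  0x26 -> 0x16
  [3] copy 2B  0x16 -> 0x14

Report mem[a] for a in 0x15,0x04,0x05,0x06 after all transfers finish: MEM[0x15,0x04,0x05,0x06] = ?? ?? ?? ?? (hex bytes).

D0: mem[0x05..0x06] <- [55 4a]
D1: mem[0x03..0x06] <- [20 26 a9 8a]
D2: mem[0x16..0x17] <- [3f eb]
D3: mem[0x14..0x15] <- [3f eb]
query mem[0x15]=0xeb, mem[0x04]=0x26, mem[0x05]=0xa9, mem[0x06]=0x8a

MEM[0x15,0x04,0x05,0x06] = eb 26 a9 8a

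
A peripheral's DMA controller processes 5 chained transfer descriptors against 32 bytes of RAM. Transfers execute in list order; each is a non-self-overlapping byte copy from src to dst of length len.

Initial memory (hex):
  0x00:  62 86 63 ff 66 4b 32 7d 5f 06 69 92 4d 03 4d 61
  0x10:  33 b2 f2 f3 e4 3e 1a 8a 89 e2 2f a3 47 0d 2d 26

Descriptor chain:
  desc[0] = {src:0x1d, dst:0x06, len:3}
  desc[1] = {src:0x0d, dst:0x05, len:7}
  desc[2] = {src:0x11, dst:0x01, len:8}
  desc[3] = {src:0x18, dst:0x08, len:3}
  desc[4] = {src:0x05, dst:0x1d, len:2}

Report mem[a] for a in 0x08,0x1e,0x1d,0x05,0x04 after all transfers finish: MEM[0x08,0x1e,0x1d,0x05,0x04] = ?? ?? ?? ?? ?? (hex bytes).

MEM[0x08,0x1e,0x1d,0x05,0x04] = 89 1a 3e 3e e4

  after D0: wrote 3B at 0x06 = 0d2d26
  after D1: wrote 7B at 0x05 = 034d6133b2f2f3
  after D2: wrote 8B at 0x01 = b2f2f3e43e1a8a89
  after D3: wrote 3B at 0x08 = 89e22f
  after D4: wrote 2B at 0x1d = 3e1a
query mem[0x08]=0x89, mem[0x1e]=0x1a, mem[0x1d]=0x3e, mem[0x05]=0x3e, mem[0x04]=0xe4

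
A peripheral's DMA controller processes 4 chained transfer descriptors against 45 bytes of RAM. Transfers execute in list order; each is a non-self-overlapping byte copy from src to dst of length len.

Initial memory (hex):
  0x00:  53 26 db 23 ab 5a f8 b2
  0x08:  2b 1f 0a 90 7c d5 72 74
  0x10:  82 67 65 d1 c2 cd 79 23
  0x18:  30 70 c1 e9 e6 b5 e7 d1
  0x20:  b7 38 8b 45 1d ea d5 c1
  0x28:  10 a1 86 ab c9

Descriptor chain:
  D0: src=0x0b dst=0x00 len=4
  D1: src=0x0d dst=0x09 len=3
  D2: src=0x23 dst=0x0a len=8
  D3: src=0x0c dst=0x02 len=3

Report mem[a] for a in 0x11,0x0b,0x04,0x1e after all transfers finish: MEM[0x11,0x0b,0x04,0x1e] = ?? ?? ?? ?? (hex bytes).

MEM[0x11,0x0b,0x04,0x1e] = 86 1d c1 e7

[0] 0x0b->0x00 len=4 : 90 7c d5 72
[1] 0x0d->0x09 len=3 : d5 72 74
[2] 0x23->0x0a len=8 : 45 1d ea d5 c1 10 a1 86
[3] 0x0c->0x02 len=3 : ea d5 c1
query mem[0x11]=0x86, mem[0x0b]=0x1d, mem[0x04]=0xc1, mem[0x1e]=0xe7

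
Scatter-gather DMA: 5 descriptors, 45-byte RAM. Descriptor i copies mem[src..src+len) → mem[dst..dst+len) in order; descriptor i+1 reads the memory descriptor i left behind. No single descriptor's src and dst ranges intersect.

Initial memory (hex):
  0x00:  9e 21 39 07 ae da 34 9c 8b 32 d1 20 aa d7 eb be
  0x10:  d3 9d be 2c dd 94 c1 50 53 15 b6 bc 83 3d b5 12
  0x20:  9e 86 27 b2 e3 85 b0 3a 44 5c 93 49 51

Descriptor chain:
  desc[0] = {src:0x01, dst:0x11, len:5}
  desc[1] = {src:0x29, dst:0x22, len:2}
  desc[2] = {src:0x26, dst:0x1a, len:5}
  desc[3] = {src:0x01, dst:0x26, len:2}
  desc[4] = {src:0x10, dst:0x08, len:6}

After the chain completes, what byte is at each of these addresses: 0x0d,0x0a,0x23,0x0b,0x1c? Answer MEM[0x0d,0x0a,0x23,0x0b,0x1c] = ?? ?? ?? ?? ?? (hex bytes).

[0] 0x01->0x11 len=5 : 21 39 07 ae da
[1] 0x29->0x22 len=2 : 5c 93
[2] 0x26->0x1a len=5 : b0 3a 44 5c 93
[3] 0x01->0x26 len=2 : 21 39
[4] 0x10->0x08 len=6 : d3 21 39 07 ae da
query mem[0x0d]=0xda, mem[0x0a]=0x39, mem[0x23]=0x93, mem[0x0b]=0x07, mem[0x1c]=0x44

MEM[0x0d,0x0a,0x23,0x0b,0x1c] = da 39 93 07 44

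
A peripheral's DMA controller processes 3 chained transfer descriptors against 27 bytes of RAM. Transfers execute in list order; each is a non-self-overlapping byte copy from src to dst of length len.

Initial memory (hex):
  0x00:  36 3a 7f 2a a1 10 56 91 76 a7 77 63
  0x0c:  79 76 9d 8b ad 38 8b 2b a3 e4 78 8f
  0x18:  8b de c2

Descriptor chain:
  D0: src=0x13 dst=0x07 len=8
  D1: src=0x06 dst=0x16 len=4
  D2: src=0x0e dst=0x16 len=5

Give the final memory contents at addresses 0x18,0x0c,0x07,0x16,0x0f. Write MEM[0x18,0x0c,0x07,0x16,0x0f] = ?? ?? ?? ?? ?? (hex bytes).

[0] 0x13->0x07 len=8 : 2b a3 e4 78 8f 8b de c2
[1] 0x06->0x16 len=4 : 56 2b a3 e4
[2] 0x0e->0x16 len=5 : c2 8b ad 38 8b
query mem[0x18]=0xad, mem[0x0c]=0x8b, mem[0x07]=0x2b, mem[0x16]=0xc2, mem[0x0f]=0x8b

MEM[0x18,0x0c,0x07,0x16,0x0f] = ad 8b 2b c2 8b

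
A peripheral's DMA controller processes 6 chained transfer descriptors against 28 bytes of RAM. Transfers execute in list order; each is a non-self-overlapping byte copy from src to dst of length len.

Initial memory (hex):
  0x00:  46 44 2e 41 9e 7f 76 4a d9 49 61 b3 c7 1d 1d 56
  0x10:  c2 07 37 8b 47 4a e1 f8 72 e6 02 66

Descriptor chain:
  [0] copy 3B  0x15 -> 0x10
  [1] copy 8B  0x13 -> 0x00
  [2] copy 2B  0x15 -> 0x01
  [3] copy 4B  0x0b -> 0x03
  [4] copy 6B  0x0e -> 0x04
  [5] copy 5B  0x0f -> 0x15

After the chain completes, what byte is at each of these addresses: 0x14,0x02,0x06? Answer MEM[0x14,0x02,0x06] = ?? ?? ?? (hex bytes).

[0] 0x15->0x10 len=3 : 4a e1 f8
[1] 0x13->0x00 len=8 : 8b 47 4a e1 f8 72 e6 02
[2] 0x15->0x01 len=2 : 4a e1
[3] 0x0b->0x03 len=4 : b3 c7 1d 1d
[4] 0x0e->0x04 len=6 : 1d 56 4a e1 f8 8b
[5] 0x0f->0x15 len=5 : 56 4a e1 f8 8b
query mem[0x14]=0x47, mem[0x02]=0xe1, mem[0x06]=0x4a

MEM[0x14,0x02,0x06] = 47 e1 4a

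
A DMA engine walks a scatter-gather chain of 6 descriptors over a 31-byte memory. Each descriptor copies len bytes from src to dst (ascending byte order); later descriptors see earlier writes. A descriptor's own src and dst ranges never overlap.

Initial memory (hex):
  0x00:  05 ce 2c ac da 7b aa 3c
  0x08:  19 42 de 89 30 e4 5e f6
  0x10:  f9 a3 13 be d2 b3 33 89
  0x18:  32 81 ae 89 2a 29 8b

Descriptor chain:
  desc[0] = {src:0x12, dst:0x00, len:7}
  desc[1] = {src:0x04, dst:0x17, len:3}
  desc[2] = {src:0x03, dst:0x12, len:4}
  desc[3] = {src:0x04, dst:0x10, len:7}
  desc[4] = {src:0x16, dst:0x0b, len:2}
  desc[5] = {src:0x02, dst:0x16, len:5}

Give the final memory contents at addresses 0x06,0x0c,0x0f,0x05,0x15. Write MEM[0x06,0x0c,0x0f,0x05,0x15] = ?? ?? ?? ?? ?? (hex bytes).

MEM[0x06,0x0c,0x0f,0x05,0x15] = 32 33 f6 89 42

#0 dst[0x00+7] := {0x13,0xbe,0xd2,0xb3,0x33,0x89,0x32}
#1 dst[0x17+3] := {0x33,0x89,0x32}
#2 dst[0x12+4] := {0xb3,0x33,0x89,0x32}
#3 dst[0x10+7] := {0x33,0x89,0x32,0x3c,0x19,0x42,0xde}
#4 dst[0x0b+2] := {0xde,0x33}
#5 dst[0x16+5] := {0xd2,0xb3,0x33,0x89,0x32}
query mem[0x06]=0x32, mem[0x0c]=0x33, mem[0x0f]=0xf6, mem[0x05]=0x89, mem[0x15]=0x42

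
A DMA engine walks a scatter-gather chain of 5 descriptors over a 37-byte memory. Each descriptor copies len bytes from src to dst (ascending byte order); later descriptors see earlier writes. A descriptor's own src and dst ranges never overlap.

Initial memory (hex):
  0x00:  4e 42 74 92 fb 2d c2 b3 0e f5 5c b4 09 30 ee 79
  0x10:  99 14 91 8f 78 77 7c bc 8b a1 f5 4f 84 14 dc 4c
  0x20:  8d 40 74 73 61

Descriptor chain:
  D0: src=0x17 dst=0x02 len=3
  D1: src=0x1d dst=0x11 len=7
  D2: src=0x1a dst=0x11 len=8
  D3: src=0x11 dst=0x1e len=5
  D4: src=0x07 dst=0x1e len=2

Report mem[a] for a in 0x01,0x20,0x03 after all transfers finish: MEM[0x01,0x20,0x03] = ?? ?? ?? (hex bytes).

MEM[0x01,0x20,0x03] = 42 84 8b

  after D0: wrote 3B at 0x02 = bc8ba1
  after D1: wrote 7B at 0x11 = 14dc4c8d407473
  after D2: wrote 8B at 0x11 = f54f8414dc4c8d40
  after D3: wrote 5B at 0x1e = f54f8414dc
  after D4: wrote 2B at 0x1e = b30e
query mem[0x01]=0x42, mem[0x20]=0x84, mem[0x03]=0x8b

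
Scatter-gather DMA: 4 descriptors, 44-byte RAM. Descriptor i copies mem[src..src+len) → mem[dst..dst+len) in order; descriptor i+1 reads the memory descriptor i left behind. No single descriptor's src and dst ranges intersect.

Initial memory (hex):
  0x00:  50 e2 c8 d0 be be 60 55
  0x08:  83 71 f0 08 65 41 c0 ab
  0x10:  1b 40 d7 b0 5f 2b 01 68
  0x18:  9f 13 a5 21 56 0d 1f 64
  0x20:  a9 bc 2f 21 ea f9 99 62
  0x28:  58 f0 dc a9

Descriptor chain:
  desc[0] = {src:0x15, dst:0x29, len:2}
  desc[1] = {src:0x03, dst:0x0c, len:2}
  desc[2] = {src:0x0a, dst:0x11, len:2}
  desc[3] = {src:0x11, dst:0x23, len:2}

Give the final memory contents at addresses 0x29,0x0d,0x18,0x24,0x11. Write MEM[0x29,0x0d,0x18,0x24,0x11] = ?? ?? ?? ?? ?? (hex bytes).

  after D0: wrote 2B at 0x29 = 2b01
  after D1: wrote 2B at 0x0c = d0be
  after D2: wrote 2B at 0x11 = f008
  after D3: wrote 2B at 0x23 = f008
query mem[0x29]=0x2b, mem[0x0d]=0xbe, mem[0x18]=0x9f, mem[0x24]=0x08, mem[0x11]=0xf0

MEM[0x29,0x0d,0x18,0x24,0x11] = 2b be 9f 08 f0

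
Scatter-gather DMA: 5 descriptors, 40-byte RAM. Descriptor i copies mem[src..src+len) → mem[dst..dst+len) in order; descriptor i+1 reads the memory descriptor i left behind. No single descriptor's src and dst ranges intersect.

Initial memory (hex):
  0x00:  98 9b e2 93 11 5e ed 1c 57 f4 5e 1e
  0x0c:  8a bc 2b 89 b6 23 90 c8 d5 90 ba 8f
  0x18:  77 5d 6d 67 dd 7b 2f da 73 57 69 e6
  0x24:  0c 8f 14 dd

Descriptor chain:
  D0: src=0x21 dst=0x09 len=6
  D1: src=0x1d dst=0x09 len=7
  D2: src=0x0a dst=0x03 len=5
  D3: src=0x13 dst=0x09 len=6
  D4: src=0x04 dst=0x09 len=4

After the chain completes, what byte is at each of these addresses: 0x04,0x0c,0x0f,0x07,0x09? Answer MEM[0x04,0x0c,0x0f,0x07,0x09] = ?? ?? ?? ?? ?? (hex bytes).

MEM[0x04,0x0c,0x0f,0x07,0x09] = da 69 e6 69 da

[0] 0x21->0x09 len=6 : 57 69 e6 0c 8f 14
[1] 0x1d->0x09 len=7 : 7b 2f da 73 57 69 e6
[2] 0x0a->0x03 len=5 : 2f da 73 57 69
[3] 0x13->0x09 len=6 : c8 d5 90 ba 8f 77
[4] 0x04->0x09 len=4 : da 73 57 69
query mem[0x04]=0xda, mem[0x0c]=0x69, mem[0x0f]=0xe6, mem[0x07]=0x69, mem[0x09]=0xda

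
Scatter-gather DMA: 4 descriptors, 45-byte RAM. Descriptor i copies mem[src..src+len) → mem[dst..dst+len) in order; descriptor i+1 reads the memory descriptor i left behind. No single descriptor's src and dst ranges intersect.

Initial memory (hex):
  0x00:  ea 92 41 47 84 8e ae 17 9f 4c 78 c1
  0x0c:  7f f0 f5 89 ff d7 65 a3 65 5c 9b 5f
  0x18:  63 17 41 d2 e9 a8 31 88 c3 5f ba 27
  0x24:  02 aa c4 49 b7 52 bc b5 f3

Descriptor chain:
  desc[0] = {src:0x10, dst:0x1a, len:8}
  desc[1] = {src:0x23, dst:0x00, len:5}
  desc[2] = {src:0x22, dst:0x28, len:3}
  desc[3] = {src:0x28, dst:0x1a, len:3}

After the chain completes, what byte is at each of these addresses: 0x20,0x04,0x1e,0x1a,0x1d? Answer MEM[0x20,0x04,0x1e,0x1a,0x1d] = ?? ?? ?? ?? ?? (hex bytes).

#0 dst[0x1a+8] := {0xff,0xd7,0x65,0xa3,0x65,0x5c,0x9b,0x5f}
#1 dst[0x00+5] := {0x27,0x02,0xaa,0xc4,0x49}
#2 dst[0x28+3] := {0xba,0x27,0x02}
#3 dst[0x1a+3] := {0xba,0x27,0x02}
query mem[0x20]=0x9b, mem[0x04]=0x49, mem[0x1e]=0x65, mem[0x1a]=0xba, mem[0x1d]=0xa3

MEM[0x20,0x04,0x1e,0x1a,0x1d] = 9b 49 65 ba a3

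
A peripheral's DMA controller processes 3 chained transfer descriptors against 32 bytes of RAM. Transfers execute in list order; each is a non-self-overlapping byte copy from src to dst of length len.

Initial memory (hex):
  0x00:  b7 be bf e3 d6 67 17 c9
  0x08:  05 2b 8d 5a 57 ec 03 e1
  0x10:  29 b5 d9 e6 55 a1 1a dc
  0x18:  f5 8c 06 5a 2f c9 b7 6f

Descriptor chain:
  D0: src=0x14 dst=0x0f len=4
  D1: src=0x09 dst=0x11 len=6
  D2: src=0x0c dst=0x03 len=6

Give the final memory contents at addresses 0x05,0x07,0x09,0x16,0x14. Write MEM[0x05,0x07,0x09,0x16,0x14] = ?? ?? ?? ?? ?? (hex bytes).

[0] 0x14->0x0f len=4 : 55 a1 1a dc
[1] 0x09->0x11 len=6 : 2b 8d 5a 57 ec 03
[2] 0x0c->0x03 len=6 : 57 ec 03 55 a1 2b
query mem[0x05]=0x03, mem[0x07]=0xa1, mem[0x09]=0x2b, mem[0x16]=0x03, mem[0x14]=0x57

MEM[0x05,0x07,0x09,0x16,0x14] = 03 a1 2b 03 57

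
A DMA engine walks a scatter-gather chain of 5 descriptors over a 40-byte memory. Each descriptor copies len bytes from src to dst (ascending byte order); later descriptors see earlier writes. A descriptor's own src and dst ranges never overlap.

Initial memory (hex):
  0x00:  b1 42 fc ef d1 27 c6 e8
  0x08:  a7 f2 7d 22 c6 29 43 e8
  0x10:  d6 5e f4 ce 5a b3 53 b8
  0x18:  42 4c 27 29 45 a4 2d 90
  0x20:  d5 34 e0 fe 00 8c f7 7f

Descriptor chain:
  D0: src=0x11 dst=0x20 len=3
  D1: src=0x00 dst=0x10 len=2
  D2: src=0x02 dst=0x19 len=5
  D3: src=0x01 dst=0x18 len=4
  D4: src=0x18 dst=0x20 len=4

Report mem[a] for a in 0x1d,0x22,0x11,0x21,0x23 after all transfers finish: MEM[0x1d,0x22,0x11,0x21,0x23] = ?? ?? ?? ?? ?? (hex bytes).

D0: mem[0x20..0x22] <- [5e f4 ce]
D1: mem[0x10..0x11] <- [b1 42]
D2: mem[0x19..0x1d] <- [fc ef d1 27 c6]
D3: mem[0x18..0x1b] <- [42 fc ef d1]
D4: mem[0x20..0x23] <- [42 fc ef d1]
query mem[0x1d]=0xc6, mem[0x22]=0xef, mem[0x11]=0x42, mem[0x21]=0xfc, mem[0x23]=0xd1

MEM[0x1d,0x22,0x11,0x21,0x23] = c6 ef 42 fc d1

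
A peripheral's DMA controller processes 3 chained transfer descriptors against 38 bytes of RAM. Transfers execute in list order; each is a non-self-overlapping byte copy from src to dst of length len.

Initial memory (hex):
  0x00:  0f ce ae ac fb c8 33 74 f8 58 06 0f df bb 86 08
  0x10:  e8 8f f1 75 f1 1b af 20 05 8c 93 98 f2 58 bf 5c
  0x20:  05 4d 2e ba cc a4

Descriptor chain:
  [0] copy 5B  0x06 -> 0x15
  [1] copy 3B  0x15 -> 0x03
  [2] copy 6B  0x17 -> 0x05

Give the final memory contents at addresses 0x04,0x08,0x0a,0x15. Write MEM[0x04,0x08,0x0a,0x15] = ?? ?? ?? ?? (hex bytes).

MEM[0x04,0x08,0x0a,0x15] = 74 93 f2 33

[0] 0x06->0x15 len=5 : 33 74 f8 58 06
[1] 0x15->0x03 len=3 : 33 74 f8
[2] 0x17->0x05 len=6 : f8 58 06 93 98 f2
query mem[0x04]=0x74, mem[0x08]=0x93, mem[0x0a]=0xf2, mem[0x15]=0x33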